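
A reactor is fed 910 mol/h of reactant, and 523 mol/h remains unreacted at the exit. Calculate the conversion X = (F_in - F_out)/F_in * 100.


X = (F_in - F_out) / F_in * 100
Moles reacted = 910 - 523 = 387
X = 387 / 910 * 100
= 0.4253 * 100
= 42.53 %

42.53 %


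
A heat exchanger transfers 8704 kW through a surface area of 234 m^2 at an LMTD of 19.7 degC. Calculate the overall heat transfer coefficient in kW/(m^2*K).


From Q = U*A*LMTD, U = Q / (A * LMTD)
U = 8704 / (234 * 19.7) = 8704 / 4609.8 = 1.888

1.888 kW/(m^2*K)


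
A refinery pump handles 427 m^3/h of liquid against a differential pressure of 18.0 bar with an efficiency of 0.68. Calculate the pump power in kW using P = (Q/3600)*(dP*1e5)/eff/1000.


Q = 427 / 3600 = 0.118611 m^3/s
P = 0.118611 * (18.0 * 1e5) / 0.68 / 1000 = 314.0

314.0 kW


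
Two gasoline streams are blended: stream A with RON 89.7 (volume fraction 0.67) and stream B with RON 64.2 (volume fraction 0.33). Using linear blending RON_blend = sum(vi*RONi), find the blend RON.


Linear blending: RON_blend = sum(vi * RONi)
Contribution 1: 0.67 * 89.7 = 60.099
Contribution 2: 0.33 * 64.2 = 21.186
RON_blend = 60.099 + 21.186 = 81.285

81.285


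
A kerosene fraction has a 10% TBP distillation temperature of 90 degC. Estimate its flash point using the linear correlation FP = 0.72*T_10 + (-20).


FP = 0.72 * 90 + (-20) = 44.8

44.8 degC


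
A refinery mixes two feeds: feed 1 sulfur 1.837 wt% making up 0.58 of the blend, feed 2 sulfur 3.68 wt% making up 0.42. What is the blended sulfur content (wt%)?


Linear sulfur blending: S_blend = x1*S1 + x2*S2
Contribution 1: 0.58 * 1.837 = 1.06546 wt%
Contribution 2: 0.42 * 3.68 = 1.5456 wt%
S_blend = 1.06546 + 1.5456 = 2.61106

2.61106 wt%


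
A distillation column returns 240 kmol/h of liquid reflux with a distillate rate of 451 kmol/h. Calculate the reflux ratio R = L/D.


Reflux ratio definition: R = L / D (liquid returned / distillate withdrawn)
L = 240 kmol/h, D = 451 kmol/h
R = 240 / 451 = 0.5322

0.5322


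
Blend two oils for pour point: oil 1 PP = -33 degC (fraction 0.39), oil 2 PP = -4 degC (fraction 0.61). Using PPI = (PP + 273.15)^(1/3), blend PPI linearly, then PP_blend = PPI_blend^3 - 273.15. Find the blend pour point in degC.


PPI_1 = (-33 + 273.15)^(1/3) = 6.215759
PPI_2 = (-4 + 273.15)^(1/3) = 6.456514
PPI_blend = 0.39 * 6.215759 + 0.61 * 6.456514 = 6.36262
PP_blend = 6.36262^3 - 273.15 = 257.5775 - 273.15 = -15.57

-15.57 degC


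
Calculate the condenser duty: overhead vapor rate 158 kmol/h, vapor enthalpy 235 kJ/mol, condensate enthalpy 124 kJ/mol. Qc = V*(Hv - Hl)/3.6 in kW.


Qc = 158 * (235 - 124) / 3.6 = 158 * 111 / 3.6 = 4872

4872 kW


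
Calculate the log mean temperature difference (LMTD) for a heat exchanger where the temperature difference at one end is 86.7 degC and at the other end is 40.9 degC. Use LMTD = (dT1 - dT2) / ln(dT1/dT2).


LMTD = (dT1 - dT2) / ln(dT1/dT2)
= (86.7 - 40.9) / ln(86.7 / 40.9) = 45.8 / 0.751324 = 60.96

60.96 degC


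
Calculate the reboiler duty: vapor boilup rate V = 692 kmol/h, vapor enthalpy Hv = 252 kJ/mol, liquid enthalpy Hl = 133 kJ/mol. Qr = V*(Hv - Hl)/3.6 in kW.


Qr = 692 * (252 - 133) / 3.6 = 692 * 119 / 3.6 = 22870

22870 kW


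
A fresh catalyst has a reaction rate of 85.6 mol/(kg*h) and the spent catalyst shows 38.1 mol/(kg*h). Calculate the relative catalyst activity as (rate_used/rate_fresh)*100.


Activity (%) = (rate_used / rate_fresh) * 100
rate_used = 38.1, rate_fresh = 85.6
= (38.1 / 85.6) * 100
= 0.4451 * 100 = 44.51

44.51 %


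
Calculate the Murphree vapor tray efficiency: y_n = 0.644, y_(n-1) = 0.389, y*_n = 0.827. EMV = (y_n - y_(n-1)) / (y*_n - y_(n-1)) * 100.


Murphree vapor efficiency: EMV = (y_n - y_(n-1)) / (y*_n - y_(n-1)) * 100
EMV = (0.644 - 0.389) / (0.827 - 0.389) * 100 = 0.255 / 0.438 * 100 = 58.22

58.22 %


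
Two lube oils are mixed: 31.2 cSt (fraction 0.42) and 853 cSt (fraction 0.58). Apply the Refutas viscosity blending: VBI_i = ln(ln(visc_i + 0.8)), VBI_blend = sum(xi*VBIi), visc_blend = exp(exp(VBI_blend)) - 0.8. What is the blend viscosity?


Refutas method: VBN_i = 14.534*ln(ln(visc_i + 0.8)) + 10.975, blended linearly by mass fraction; since VBN is linear in VBI_i = ln(ln(visc_i + 0.8)) and the fractions sum to 1, blend VBI directly: visc = exp(exp(VBI_blend)) - 0.8
VBI_1 = ln(ln(31.2 + 0.8)) = 1.24292
VBI_2 = ln(ln(853 + 0.8)) = 1.9095
VBI_blend = 0.42 * 1.24292 + 0.58 * 1.9095 = 1.62954
visc_blend = exp(exp(1.62954)) - 0.8 = 163.5

163.5 cSt


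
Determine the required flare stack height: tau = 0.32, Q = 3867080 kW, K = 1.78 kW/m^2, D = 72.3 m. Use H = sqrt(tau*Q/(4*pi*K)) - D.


tau*Q/(4*pi*K) = 0.32 * 3867080 / (4 * pi * 1.78) = 55322.7
sqrt(55322.7) = 235.208
H = 235.208 - 72.3 = 162.9

162.9 m


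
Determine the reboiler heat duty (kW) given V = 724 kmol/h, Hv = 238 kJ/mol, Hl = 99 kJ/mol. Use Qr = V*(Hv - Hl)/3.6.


Qr = 724 * (238 - 99) / 3.6 = 724 * 139 / 3.6 = 27950

27950 kW


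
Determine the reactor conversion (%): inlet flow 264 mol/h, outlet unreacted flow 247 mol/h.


X = (F_in - F_out) / F_in * 100
Moles reacted = 264 - 247 = 17
X = 17 / 264 * 100
= 0.06439 * 100
= 6.439 %

6.439 %


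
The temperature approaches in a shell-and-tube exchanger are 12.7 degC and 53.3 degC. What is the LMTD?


LMTD = (dT1 - dT2) / ln(dT1/dT2)
= (12.7 - 53.3) / ln(12.7 / 53.3) = -40.6 / -1.43433 = 28.31

28.31 degC


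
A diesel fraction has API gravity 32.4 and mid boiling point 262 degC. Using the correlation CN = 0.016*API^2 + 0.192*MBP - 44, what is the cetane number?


CN = 0.016 * 32.4^2 + 0.192 * 262 - 44
CN = 16.79616 + 50.304 - 44 = 23.10016

23.10016


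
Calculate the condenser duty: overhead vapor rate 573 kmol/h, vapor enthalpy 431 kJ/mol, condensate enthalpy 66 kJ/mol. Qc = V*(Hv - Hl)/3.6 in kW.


Qc = 573 * (431 - 66) / 3.6 = 573 * 365 / 3.6 = 58100

58100 kW


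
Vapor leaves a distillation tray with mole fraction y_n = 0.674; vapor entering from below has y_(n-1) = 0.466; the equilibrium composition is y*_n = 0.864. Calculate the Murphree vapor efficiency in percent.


Murphree vapor efficiency: EMV = (y_n - y_(n-1)) / (y*_n - y_(n-1)) * 100
EMV = (0.674 - 0.466) / (0.864 - 0.466) * 100 = 0.208 / 0.398 * 100 = 52.26

52.26 %


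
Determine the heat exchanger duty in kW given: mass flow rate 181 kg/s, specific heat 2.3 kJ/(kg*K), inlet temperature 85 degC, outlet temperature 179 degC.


Q = m_dot * cp * delta_T
delta_T = 179 - 85 = 94 K
Q = 181 * 2.3 * 94
= 416.3 * 94
= 39132.2 kW

39132.2 kW


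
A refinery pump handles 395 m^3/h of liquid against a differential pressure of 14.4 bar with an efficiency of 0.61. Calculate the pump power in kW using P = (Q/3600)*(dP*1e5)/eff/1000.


Q = 395 / 3600 = 0.109722 m^3/s
P = 0.109722 * (14.4 * 1e5) / 0.61 / 1000 = 259.0

259.0 kW


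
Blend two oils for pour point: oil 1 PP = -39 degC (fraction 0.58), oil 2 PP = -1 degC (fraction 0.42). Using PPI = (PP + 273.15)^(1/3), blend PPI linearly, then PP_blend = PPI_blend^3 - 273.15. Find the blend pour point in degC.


PPI_1 = (-39 + 273.15)^(1/3) = 6.163557
PPI_2 = (-1 + 273.15)^(1/3) = 6.480414
PPI_blend = 0.58 * 6.163557 + 0.42 * 6.480414 = 6.296637
PP_blend = 6.296637^3 - 273.15 = 249.6468 - 273.15 = -23.5

-23.5 degC


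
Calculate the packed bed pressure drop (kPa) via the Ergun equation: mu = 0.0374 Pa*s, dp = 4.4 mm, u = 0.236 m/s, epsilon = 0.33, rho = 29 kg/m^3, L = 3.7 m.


dp = 4.4 mm = 0.0044 m
Viscous term = 150*0.0374*0.236*(1-0.33)^2 / (0.0044^2*0.33^3) = 854235
Inertial term = 1.75*29*0.236^2*(1-0.33) / (0.0044*0.33^3) = 11976.8
dP/L = 854235 + 11976.8 = 866212 Pa/m
dP = 866212 * 3.7 / 1000 = 3205 kPa

3205 kPa


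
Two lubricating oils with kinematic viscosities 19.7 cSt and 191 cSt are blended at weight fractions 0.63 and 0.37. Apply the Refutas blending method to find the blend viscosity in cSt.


Refutas method: VBN_i = 14.534*ln(ln(visc_i + 0.8)) + 10.975, blended linearly by mass fraction; since VBN is linear in VBI_i = ln(ln(visc_i + 0.8)) and the fractions sum to 1, blend VBI directly: visc = exp(exp(VBI_blend)) - 0.8
VBI_1 = ln(ln(19.7 + 0.8)) = 1.1054
VBI_2 = ln(ln(191 + 0.8)) = 1.65946
VBI_blend = 0.63 * 1.1054 + 0.37 * 1.65946 = 1.3104
visc_blend = exp(exp(1.3104)) - 0.8 = 39.96

39.96 cSt


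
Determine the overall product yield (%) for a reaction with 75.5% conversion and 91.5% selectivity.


Overall yield = conversion (%) * selectivity (%) / 100
Conversion = 75.5%, Selectivity = 91.5%
Y = 75.5 * 91.5 / 100
= 69.0825 %

69.0825 %


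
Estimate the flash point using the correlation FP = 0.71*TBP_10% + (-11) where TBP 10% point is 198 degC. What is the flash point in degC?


FP = 0.71 * 198 + (-11) = 129.58

129.58 degC


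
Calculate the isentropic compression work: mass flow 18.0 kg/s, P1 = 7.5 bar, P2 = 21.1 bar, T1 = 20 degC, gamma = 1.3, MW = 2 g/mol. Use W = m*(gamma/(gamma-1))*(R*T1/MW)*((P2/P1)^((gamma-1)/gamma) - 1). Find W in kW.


Isentropic work: W = m*(gamma/(gamma-1))*(R*T1/MW)*((P2/P1)^((gamma-1)/gamma) - 1)
T1 = 20 + 273.15 = 293.15 K
Pressure ratio = 21.1 / 7.5 = 2.81333
Exponent = (1.3 - 1)/1.3 = 0.230769
(P2/P1)^exp - 1 = 2.81333^0.230769 - 1 = 0.269598
W = 18.0 * 1.3 / 0.3 * 8.314 * 293.15 / 2 * 0.269598 = 25630

25630 kW


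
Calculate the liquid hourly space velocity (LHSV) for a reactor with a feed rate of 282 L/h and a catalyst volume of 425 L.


LHSV = volumetric feed rate / catalyst volume
= 282 L/h / 425 L
= 0.6635 h^-1

0.6635 h^-1


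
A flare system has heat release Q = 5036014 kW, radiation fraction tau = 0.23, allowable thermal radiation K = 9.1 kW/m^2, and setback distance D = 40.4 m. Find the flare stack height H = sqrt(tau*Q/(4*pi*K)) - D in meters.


tau*Q/(4*pi*K) = 0.23 * 5036014 / (4 * pi * 9.1) = 10128.9
sqrt(10128.9) = 100.642
H = 100.642 - 40.4 = 60.24

60.24 m


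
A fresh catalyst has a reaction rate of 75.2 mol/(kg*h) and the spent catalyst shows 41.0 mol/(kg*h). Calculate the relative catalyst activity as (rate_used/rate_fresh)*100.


Activity (%) = (rate_used / rate_fresh) * 100
rate_used = 41.0, rate_fresh = 75.2
= (41.0 / 75.2) * 100
= 0.5452 * 100 = 54.52

54.52 %


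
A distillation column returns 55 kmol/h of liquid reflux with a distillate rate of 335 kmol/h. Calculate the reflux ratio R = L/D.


Reflux ratio definition: R = L / D (liquid returned / distillate withdrawn)
L = 55 kmol/h, D = 335 kmol/h
R = 55 / 335 = 0.1642

0.1642


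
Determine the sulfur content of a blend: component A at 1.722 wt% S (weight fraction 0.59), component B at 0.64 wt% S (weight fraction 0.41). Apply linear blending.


Linear sulfur blending: S_blend = x1*S1 + x2*S2
Contribution 1: 0.59 * 1.722 = 1.01598 wt%
Contribution 2: 0.41 * 0.64 = 0.2624 wt%
S_blend = 1.01598 + 0.2624 = 1.27838

1.27838 wt%


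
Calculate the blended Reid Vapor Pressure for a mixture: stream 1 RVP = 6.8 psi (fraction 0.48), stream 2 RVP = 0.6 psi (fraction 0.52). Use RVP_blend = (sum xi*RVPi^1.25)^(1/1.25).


Chevron index: RVP_blend = (sum xi*RVPi^1.25)^(1/1.25)
RVP^1.25 terms: 0.48 * 6.8^1.25 + 0.52 * 0.6^1.25 = 5.54541
RVP_blend = 5.54541^(1/1.25) = 3.937

3.937 psi


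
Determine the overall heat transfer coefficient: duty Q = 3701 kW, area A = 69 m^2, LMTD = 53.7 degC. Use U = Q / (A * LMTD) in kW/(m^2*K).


From Q = U*A*LMTD, U = Q / (A * LMTD)
U = 3701 / (69 * 53.7) = 3701 / 3705.3 = 0.9988

0.9988 kW/(m^2*K)


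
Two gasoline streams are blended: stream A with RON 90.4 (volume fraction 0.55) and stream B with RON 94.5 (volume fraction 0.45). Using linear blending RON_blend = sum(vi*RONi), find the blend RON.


Linear blending: RON_blend = sum(vi * RONi)
Contribution 1: 0.55 * 90.4 = 49.72
Contribution 2: 0.45 * 94.5 = 42.525
RON_blend = 49.72 + 42.525 = 92.245

92.245


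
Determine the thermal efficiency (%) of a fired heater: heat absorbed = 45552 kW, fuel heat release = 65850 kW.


Furnace efficiency = Q_absorbed / Q_fuel * 100
= 45552 / 65850 * 100 = 69.18

69.18 %


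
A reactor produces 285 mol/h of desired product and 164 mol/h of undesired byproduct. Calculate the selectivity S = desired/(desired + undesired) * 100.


Selectivity = desired / (desired + undesired) * 100
Total products = 285 + 164 = 449 mol/h
S = 285 / 449 * 100
= 0.6347 * 100
= 63.47 %

63.47 %


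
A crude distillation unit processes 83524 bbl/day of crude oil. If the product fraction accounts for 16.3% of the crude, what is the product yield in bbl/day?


Crude throughput = 83524 bbl/day
Fraction yield = 16.3%
yield = throughput * fraction / 100
yield = 83524 * 16.3 / 100 = 13614.412

13614.412 bbl/day


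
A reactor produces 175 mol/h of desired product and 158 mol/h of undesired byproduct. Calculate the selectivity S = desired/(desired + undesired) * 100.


Selectivity = desired / (desired + undesired) * 100
Total products = 175 + 158 = 333 mol/h
S = 175 / 333 * 100
= 0.5255 * 100
= 52.55 %

52.55 %


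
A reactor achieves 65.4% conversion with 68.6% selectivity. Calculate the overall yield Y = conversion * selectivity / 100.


Overall yield = conversion (%) * selectivity (%) / 100
Conversion = 65.4%, Selectivity = 68.6%
Y = 65.4 * 68.6 / 100
= 44.8644 %

44.8644 %


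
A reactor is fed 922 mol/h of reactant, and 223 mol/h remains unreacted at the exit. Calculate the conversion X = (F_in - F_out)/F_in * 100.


X = (F_in - F_out) / F_in * 100
Moles reacted = 922 - 223 = 699
X = 699 / 922 * 100
= 0.7581 * 100
= 75.81 %

75.81 %


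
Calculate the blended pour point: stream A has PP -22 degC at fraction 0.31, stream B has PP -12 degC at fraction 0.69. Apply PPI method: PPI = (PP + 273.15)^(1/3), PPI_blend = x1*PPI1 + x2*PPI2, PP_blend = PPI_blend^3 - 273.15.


PPI_1 = (-22 + 273.15)^(1/3) = 6.30925
PPI_2 = (-12 + 273.15)^(1/3) = 6.391901
PPI_blend = 0.31 * 6.30925 + 0.69 * 6.391901 = 6.366279
PP_blend = 6.366279^3 - 273.15 = 258.0222 - 273.15 = -15.13

-15.13 degC


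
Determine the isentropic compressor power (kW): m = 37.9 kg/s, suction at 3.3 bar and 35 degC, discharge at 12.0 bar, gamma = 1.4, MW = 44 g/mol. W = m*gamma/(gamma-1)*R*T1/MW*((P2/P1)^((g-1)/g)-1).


Isentropic work: W = m*(gamma/(gamma-1))*(R*T1/MW)*((P2/P1)^((gamma-1)/gamma) - 1)
T1 = 35 + 273.15 = 308.15 K
Pressure ratio = 12.0 / 3.3 = 3.63636
Exponent = (1.4 - 1)/1.4 = 0.285714
(P2/P1)^exp - 1 = 3.63636^0.285714 - 1 = 0.446074
W = 37.9 * 1.4 / 0.4 * 8.314 * 308.15 / 44 * 0.446074 = 3445

3445 kW


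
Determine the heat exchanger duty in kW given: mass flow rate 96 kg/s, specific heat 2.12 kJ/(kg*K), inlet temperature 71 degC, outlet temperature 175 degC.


Q = m_dot * cp * delta_T
delta_T = 175 - 71 = 104 K
Q = 96 * 2.12 * 104
= 203.52 * 104
= 21166.08 kW

21166.08 kW


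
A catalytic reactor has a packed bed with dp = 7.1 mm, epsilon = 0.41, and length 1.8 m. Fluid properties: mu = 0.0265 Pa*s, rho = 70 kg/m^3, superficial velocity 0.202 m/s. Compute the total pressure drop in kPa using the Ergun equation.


dp = 7.1 mm = 0.0071 m
Viscous term = 150*0.0265*0.202*(1-0.41)^2 / (0.0071^2*0.41^3) = 80449.7
Inertial term = 1.75*70*0.202^2*(1-0.41) / (0.0071*0.41^3) = 6026.72
dP/L = 80449.7 + 6026.72 = 86476.4 Pa/m
dP = 86476.4 * 1.8 / 1000 = 155.7 kPa

155.7 kPa


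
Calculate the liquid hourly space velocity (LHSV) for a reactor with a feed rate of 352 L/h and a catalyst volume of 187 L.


LHSV = volumetric feed rate / catalyst volume
= 352 L/h / 187 L
= 1.882 h^-1

1.882 h^-1


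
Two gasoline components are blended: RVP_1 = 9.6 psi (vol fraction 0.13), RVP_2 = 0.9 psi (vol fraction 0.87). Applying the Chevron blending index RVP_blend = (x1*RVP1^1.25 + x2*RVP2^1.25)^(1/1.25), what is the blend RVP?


Chevron index: RVP_blend = (sum xi*RVPi^1.25)^(1/1.25)
RVP^1.25 terms: 0.13 * 9.6^1.25 + 0.87 * 0.9^1.25 = 2.9594
RVP_blend = 2.9594^(1/1.25) = 2.382

2.382 psi


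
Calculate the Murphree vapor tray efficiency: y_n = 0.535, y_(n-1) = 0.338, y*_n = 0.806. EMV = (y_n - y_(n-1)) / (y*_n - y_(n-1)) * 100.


Murphree vapor efficiency: EMV = (y_n - y_(n-1)) / (y*_n - y_(n-1)) * 100
EMV = (0.535 - 0.338) / (0.806 - 0.338) * 100 = 0.197 / 0.468 * 100 = 42.09

42.09 %


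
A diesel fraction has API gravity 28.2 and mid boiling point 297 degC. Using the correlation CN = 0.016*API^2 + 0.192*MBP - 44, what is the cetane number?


CN = 0.016 * 28.2^2 + 0.192 * 297 - 44
CN = 12.72384 + 57.024 - 44 = 25.74784

25.74784


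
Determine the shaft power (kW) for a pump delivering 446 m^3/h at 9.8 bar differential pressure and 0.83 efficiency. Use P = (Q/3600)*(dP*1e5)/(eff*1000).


Q = 446 / 3600 = 0.123889 m^3/s
P = 0.123889 * (9.8 * 1e5) / 0.83 / 1000 = 146.3

146.3 kW


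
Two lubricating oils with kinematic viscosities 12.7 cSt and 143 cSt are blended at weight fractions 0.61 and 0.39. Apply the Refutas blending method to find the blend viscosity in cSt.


Refutas method: VBN_i = 14.534*ln(ln(visc_i + 0.8)) + 10.975, blended linearly by mass fraction; since VBN is linear in VBI_i = ln(ln(visc_i + 0.8)) and the fractions sum to 1, blend VBI directly: visc = exp(exp(VBI_blend)) - 0.8
VBI_1 = ln(ln(12.7 + 0.8)) = 0.956545
VBI_2 = ln(ln(143 + 0.8)) = 1.6031
VBI_blend = 0.61 * 0.956545 + 0.39 * 1.6031 = 1.2087
visc_blend = exp(exp(1.2087)) - 0.8 = 27.68

27.68 cSt


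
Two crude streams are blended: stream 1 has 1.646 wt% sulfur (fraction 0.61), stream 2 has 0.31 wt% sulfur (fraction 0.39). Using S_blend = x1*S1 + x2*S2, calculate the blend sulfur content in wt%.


Linear sulfur blending: S_blend = x1*S1 + x2*S2
Contribution 1: 0.61 * 1.646 = 1.00406 wt%
Contribution 2: 0.39 * 0.31 = 0.1209 wt%
S_blend = 1.00406 + 0.1209 = 1.12496

1.12496 wt%


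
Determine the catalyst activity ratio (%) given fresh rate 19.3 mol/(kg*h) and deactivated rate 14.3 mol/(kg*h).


Activity (%) = (rate_used / rate_fresh) * 100
rate_used = 14.3, rate_fresh = 19.3
= (14.3 / 19.3) * 100
= 0.7409 * 100 = 74.09

74.09 %


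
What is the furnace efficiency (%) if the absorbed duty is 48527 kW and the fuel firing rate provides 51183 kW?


Furnace efficiency = Q_absorbed / Q_fuel * 100
= 48527 / 51183 * 100 = 94.81

94.81 %


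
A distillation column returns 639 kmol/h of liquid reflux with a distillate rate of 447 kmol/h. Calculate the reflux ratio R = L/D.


Reflux ratio definition: R = L / D (liquid returned / distillate withdrawn)
L = 639 kmol/h, D = 447 kmol/h
R = 639 / 447 = 1.430

1.430


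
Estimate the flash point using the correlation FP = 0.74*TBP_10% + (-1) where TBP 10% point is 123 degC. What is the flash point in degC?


FP = 0.74 * 123 + (-1) = 90.02

90.02 degC


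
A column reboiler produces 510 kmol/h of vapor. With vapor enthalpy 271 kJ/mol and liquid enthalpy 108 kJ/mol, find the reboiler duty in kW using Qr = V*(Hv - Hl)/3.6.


Qr = 510 * (271 - 108) / 3.6 = 510 * 163 / 3.6 = 23090

23090 kW


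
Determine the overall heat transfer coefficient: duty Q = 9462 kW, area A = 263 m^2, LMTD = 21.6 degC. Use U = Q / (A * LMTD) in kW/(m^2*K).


From Q = U*A*LMTD, U = Q / (A * LMTD)
U = 9462 / (263 * 21.6) = 9462 / 5680.8 = 1.666

1.666 kW/(m^2*K)


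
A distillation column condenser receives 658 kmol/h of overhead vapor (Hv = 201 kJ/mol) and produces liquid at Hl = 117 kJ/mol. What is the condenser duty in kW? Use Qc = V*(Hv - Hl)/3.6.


Qc = 658 * (201 - 117) / 3.6 = 658 * 84 / 3.6 = 15350

15350 kW


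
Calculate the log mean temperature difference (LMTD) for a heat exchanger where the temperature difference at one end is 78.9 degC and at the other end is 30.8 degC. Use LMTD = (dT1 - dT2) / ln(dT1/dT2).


LMTD = (dT1 - dT2) / ln(dT1/dT2)
= (78.9 - 30.8) / ln(78.9 / 30.8) = 48.1 / 0.940667 = 51.13

51.13 degC


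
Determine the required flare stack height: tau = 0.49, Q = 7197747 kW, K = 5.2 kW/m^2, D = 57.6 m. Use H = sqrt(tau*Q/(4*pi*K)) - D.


tau*Q/(4*pi*K) = 0.49 * 7197747 / (4 * pi * 5.2) = 53973.4
sqrt(53973.4) = 232.322
H = 232.322 - 57.6 = 174.7

174.7 m


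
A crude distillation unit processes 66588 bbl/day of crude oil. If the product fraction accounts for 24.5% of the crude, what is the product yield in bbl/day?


Crude throughput = 66588 bbl/day
Fraction yield = 24.5%
yield = throughput * fraction / 100
yield = 66588 * 24.5 / 100 = 16314.06

16314.06 bbl/day


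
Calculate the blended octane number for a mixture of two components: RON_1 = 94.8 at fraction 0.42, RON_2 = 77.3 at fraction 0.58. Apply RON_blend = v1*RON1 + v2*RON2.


Linear blending: RON_blend = sum(vi * RONi)
Contribution 1: 0.42 * 94.8 = 39.816
Contribution 2: 0.58 * 77.3 = 44.834
RON_blend = 39.816 + 44.834 = 84.65

84.65


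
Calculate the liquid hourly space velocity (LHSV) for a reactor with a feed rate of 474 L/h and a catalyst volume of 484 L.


LHSV = volumetric feed rate / catalyst volume
= 474 L/h / 484 L
= 0.9793 h^-1

0.9793 h^-1


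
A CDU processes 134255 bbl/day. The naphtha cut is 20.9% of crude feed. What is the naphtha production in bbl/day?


Crude throughput = 134255 bbl/day
Fraction yield = 20.9%
yield = throughput * fraction / 100
yield = 134255 * 20.9 / 100 = 28059.295

28059.295 bbl/day


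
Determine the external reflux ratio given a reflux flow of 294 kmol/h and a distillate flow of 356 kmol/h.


Reflux ratio definition: R = L / D (liquid returned / distillate withdrawn)
L = 294 kmol/h, D = 356 kmol/h
R = 294 / 356 = 0.8258

0.8258


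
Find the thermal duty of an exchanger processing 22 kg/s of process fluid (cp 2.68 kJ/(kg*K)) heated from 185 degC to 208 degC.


Q = m_dot * cp * delta_T
delta_T = 208 - 185 = 23 K
Q = 22 * 2.68 * 23
= 58.96 * 23
= 1356.08 kW

1356.08 kW


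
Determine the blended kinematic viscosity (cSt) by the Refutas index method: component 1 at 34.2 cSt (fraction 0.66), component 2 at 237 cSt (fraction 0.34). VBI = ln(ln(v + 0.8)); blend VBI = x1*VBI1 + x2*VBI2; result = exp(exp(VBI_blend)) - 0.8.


Refutas method: VBN_i = 14.534*ln(ln(visc_i + 0.8)) + 10.975, blended linearly by mass fraction; since VBN is linear in VBI_i = ln(ln(visc_i + 0.8)) and the fractions sum to 1, blend VBI directly: visc = exp(exp(VBI_blend)) - 0.8
VBI_1 = ln(ln(34.2 + 0.8)) = 1.26845
VBI_2 = ln(ln(237 + 0.8)) = 1.69954
VBI_blend = 0.66 * 1.26845 + 0.34 * 1.69954 = 1.41502
visc_blend = exp(exp(1.41502)) - 0.8 = 60.55

60.55 cSt


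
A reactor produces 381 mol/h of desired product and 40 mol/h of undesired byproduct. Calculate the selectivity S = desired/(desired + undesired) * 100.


Selectivity = desired / (desired + undesired) * 100
Total products = 381 + 40 = 421 mol/h
S = 381 / 421 * 100
= 0.9050 * 100
= 90.50 %

90.50 %


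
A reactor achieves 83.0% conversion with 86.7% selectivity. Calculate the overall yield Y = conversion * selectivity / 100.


Overall yield = conversion (%) * selectivity (%) / 100
Conversion = 83.0%, Selectivity = 86.7%
Y = 83.0 * 86.7 / 100
= 71.961 %

71.961 %


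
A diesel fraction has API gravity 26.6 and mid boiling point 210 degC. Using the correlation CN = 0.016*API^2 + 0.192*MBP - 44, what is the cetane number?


CN = 0.016 * 26.6^2 + 0.192 * 210 - 44
CN = 11.32096 + 40.32 - 44 = 7.64096

7.64096


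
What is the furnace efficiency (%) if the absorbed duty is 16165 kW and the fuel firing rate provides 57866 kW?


Furnace efficiency = Q_absorbed / Q_fuel * 100
= 16165 / 57866 * 100 = 27.94

27.94 %


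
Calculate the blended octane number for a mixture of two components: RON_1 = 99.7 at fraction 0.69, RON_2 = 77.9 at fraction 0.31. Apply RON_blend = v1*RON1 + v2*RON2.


Linear blending: RON_blend = sum(vi * RONi)
Contribution 1: 0.69 * 99.7 = 68.793
Contribution 2: 0.31 * 77.9 = 24.149
RON_blend = 68.793 + 24.149 = 92.942

92.942


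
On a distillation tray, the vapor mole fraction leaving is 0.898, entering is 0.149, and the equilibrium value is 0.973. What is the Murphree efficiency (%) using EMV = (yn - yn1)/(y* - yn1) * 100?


Murphree vapor efficiency: EMV = (y_n - y_(n-1)) / (y*_n - y_(n-1)) * 100
EMV = (0.898 - 0.149) / (0.973 - 0.149) * 100 = 0.749 / 0.824 * 100 = 90.90

90.90 %


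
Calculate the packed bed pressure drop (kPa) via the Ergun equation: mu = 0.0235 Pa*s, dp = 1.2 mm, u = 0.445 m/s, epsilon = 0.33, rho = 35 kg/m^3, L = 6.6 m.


dp = 1.2 mm = 0.0012 m
Viscous term = 150*0.0235*0.445*(1-0.33)^2 / (0.0012^2*0.33^3) = 13607100
Inertial term = 1.75*35*0.445^2*(1-0.33) / (0.0012*0.33^3) = 188442
dP/L = 13607100 + 188442 = 13795500 Pa/m
dP = 13795500 * 6.6 / 1000 = 91050 kPa

91050 kPa


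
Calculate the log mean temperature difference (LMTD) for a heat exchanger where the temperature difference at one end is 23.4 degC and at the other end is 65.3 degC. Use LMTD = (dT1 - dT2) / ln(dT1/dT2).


LMTD = (dT1 - dT2) / ln(dT1/dT2)
= (23.4 - 65.3) / ln(23.4 / 65.3) = -41.9 / -1.02626 = 40.83

40.83 degC


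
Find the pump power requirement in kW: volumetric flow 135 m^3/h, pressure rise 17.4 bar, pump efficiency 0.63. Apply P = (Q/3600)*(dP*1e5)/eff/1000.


Q = 135 / 3600 = 0.0375 m^3/s
P = 0.0375 * (17.4 * 1e5) / 0.63 / 1000 = 103.6

103.6 kW


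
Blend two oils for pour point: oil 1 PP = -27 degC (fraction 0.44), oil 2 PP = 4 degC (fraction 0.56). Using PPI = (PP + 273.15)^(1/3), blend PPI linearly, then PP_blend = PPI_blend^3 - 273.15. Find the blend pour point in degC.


PPI_1 = (-27 + 273.15)^(1/3) = 6.2671
PPI_2 = (4 + 273.15)^(1/3) = 6.51986
PPI_blend = 0.44 * 6.2671 + 0.56 * 6.51986 = 6.408646
PP_blend = 6.408646^3 - 273.15 = 263.2079 - 273.15 = -9.94

-9.94 degC


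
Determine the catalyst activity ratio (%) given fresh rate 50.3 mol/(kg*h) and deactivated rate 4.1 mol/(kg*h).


Activity (%) = (rate_used / rate_fresh) * 100
rate_used = 4.1, rate_fresh = 50.3
= (4.1 / 50.3) * 100
= 0.08151 * 100 = 8.151

8.151 %


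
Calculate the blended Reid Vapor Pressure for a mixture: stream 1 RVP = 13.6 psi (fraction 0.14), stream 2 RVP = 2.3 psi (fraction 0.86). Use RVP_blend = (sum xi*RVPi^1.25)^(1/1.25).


Chevron index: RVP_blend = (sum xi*RVPi^1.25)^(1/1.25)
RVP^1.25 terms: 0.14 * 13.6^1.25 + 0.86 * 2.3^1.25 = 6.09228
RVP_blend = 6.09228^(1/1.25) = 4.244

4.244 psi


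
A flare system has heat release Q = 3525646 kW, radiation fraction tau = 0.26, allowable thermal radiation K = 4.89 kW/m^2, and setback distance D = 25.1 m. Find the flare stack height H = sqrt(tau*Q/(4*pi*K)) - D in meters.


tau*Q/(4*pi*K) = 0.26 * 3525646 / (4 * pi * 4.89) = 14917.4
sqrt(14917.4) = 122.137
H = 122.137 - 25.1 = 97.04

97.04 m


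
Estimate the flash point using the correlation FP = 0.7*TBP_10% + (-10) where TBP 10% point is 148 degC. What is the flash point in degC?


FP = 0.7 * 148 + (-10) = 93.6

93.6 degC


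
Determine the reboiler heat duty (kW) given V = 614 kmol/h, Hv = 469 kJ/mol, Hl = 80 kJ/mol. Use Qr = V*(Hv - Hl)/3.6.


Qr = 614 * (469 - 80) / 3.6 = 614 * 389 / 3.6 = 66350

66350 kW


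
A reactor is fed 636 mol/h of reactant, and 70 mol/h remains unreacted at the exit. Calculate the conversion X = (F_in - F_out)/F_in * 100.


X = (F_in - F_out) / F_in * 100
Moles reacted = 636 - 70 = 566
X = 566 / 636 * 100
= 0.8899 * 100
= 88.99 %

88.99 %


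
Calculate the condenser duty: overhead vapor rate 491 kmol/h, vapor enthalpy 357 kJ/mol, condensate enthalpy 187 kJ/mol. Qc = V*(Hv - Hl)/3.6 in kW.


Qc = 491 * (357 - 187) / 3.6 = 491 * 170 / 3.6 = 23190

23190 kW


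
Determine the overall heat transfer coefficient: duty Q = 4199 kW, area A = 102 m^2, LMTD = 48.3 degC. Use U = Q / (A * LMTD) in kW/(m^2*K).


From Q = U*A*LMTD, U = Q / (A * LMTD)
U = 4199 / (102 * 48.3) = 4199 / 4926.6 = 0.8523

0.8523 kW/(m^2*K)


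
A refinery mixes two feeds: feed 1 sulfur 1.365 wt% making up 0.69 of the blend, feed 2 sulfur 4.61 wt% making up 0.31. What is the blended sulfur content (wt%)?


Linear sulfur blending: S_blend = x1*S1 + x2*S2
Contribution 1: 0.69 * 1.365 = 0.94185 wt%
Contribution 2: 0.31 * 4.61 = 1.4291 wt%
S_blend = 0.94185 + 1.4291 = 2.37095

2.37095 wt%


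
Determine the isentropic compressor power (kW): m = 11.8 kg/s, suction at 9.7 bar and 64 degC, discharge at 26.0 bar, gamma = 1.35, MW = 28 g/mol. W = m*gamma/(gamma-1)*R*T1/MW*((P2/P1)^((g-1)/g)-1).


Isentropic work: W = m*(gamma/(gamma-1))*(R*T1/MW)*((P2/P1)^((gamma-1)/gamma) - 1)
T1 = 64 + 273.15 = 337.15 K
Pressure ratio = 26.0 / 9.7 = 2.68041
Exponent = (1.35 - 1)/1.35 = 0.259259
(P2/P1)^exp - 1 = 2.68041^0.259259 - 1 = 0.291264
W = 11.8 * 1.35 / 0.35 * 8.314 * 337.15 / 28 * 0.291264 = 1327

1327 kW


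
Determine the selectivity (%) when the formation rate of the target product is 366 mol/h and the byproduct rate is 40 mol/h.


Selectivity = desired / (desired + undesired) * 100
Total products = 366 + 40 = 406 mol/h
S = 366 / 406 * 100
= 0.9015 * 100
= 90.15 %

90.15 %


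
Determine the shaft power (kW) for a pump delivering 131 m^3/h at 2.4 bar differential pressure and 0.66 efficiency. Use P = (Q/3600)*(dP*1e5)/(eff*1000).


Q = 131 / 3600 = 0.0363889 m^3/s
P = 0.0363889 * (2.4 * 1e5) / 0.66 / 1000 = 13.23

13.23 kW


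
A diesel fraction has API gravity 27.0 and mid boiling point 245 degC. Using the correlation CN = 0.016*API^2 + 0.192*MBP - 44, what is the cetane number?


CN = 0.016 * 27.0^2 + 0.192 * 245 - 44
CN = 11.664 + 47.04 - 44 = 14.704

14.704


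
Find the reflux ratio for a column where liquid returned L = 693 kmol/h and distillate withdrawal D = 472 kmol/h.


Reflux ratio definition: R = L / D (liquid returned / distillate withdrawn)
L = 693 kmol/h, D = 472 kmol/h
R = 693 / 472 = 1.468

1.468


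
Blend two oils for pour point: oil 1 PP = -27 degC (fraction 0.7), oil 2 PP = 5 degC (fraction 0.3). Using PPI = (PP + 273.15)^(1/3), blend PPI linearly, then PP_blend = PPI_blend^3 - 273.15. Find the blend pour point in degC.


PPI_1 = (-27 + 273.15)^(1/3) = 6.2671
PPI_2 = (5 + 273.15)^(1/3) = 6.527693
PPI_blend = 0.7 * 6.2671 + 0.3 * 6.527693 = 6.345278
PP_blend = 6.345278^3 - 273.15 = 255.4771 - 273.15 = -17.67

-17.67 degC


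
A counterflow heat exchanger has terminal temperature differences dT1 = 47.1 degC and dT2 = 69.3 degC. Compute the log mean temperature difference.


LMTD = (dT1 - dT2) / ln(dT1/dT2)
= (47.1 - 69.3) / ln(47.1 / 69.3) = -22.2 / -0.386172 = 57.49

57.49 degC


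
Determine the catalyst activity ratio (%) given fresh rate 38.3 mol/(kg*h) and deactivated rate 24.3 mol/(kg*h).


Activity (%) = (rate_used / rate_fresh) * 100
rate_used = 24.3, rate_fresh = 38.3
= (24.3 / 38.3) * 100
= 0.6345 * 100 = 63.45

63.45 %


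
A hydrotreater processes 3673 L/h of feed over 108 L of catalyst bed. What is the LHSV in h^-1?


LHSV = volumetric feed rate / catalyst volume
= 3673 L/h / 108 L
= 34.01 h^-1

34.01 h^-1


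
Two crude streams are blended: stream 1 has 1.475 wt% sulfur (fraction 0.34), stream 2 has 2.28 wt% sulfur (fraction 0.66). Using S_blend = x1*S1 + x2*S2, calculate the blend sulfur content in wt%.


Linear sulfur blending: S_blend = x1*S1 + x2*S2
Contribution 1: 0.34 * 1.475 = 0.5015 wt%
Contribution 2: 0.66 * 2.28 = 1.5048 wt%
S_blend = 0.5015 + 1.5048 = 2.0063

2.0063 wt%


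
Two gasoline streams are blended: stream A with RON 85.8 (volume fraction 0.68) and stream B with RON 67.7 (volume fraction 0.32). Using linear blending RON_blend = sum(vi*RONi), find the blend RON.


Linear blending: RON_blend = sum(vi * RONi)
Contribution 1: 0.68 * 85.8 = 58.344
Contribution 2: 0.32 * 67.7 = 21.664
RON_blend = 58.344 + 21.664 = 80.008

80.008


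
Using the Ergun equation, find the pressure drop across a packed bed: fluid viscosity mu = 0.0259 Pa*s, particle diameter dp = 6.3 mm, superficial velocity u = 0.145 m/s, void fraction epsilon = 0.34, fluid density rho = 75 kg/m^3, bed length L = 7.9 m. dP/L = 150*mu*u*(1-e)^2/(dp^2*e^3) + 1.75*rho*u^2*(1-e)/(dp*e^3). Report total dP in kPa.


dp = 6.3 mm = 0.0063 m
Viscous term = 150*0.0259*0.145*(1-0.34)^2 / (0.0063^2*0.34^3) = 157300
Inertial term = 1.75*75*0.145^2*(1-0.34) / (0.0063*0.34^3) = 7355.33
dP/L = 157300 + 7355.33 = 164655 Pa/m
dP = 164655 * 7.9 / 1000 = 1301 kPa

1301 kPa


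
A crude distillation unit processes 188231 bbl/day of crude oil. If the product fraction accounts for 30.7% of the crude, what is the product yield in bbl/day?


Crude throughput = 188231 bbl/day
Fraction yield = 30.7%
yield = throughput * fraction / 100
yield = 188231 * 30.7 / 100 = 57786.917

57786.917 bbl/day


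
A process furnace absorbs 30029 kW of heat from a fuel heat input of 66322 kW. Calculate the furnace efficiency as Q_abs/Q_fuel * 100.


Furnace efficiency = Q_absorbed / Q_fuel * 100
= 30029 / 66322 * 100 = 45.28

45.28 %


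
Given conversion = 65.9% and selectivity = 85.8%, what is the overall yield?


Overall yield = conversion (%) * selectivity (%) / 100
Conversion = 65.9%, Selectivity = 85.8%
Y = 65.9 * 85.8 / 100
= 56.5422 %

56.5422 %


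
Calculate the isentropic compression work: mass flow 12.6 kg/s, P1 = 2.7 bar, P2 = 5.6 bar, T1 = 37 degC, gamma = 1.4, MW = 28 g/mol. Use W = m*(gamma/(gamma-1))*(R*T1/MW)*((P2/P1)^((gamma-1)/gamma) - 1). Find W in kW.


Isentropic work: W = m*(gamma/(gamma-1))*(R*T1/MW)*((P2/P1)^((gamma-1)/gamma) - 1)
T1 = 37 + 273.15 = 310.15 K
Pressure ratio = 5.6 / 2.7 = 2.07407
Exponent = (1.4 - 1)/1.4 = 0.285714
(P2/P1)^exp - 1 = 2.07407^0.285714 - 1 = 0.231745
W = 12.6 * 1.4 / 0.4 * 8.314 * 310.15 / 28 * 0.231745 = 941.2

941.2 kW


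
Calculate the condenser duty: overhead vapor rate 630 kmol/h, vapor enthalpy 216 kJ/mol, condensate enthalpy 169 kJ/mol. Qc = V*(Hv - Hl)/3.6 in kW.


Qc = 630 * (216 - 169) / 3.6 = 630 * 47 / 3.6 = 8225

8225 kW


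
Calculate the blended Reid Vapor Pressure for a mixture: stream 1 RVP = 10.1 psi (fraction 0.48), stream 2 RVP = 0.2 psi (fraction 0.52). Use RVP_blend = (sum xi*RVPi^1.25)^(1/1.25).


Chevron index: RVP_blend = (sum xi*RVPi^1.25)^(1/1.25)
RVP^1.25 terms: 0.48 * 10.1^1.25 + 0.52 * 0.2^1.25 = 8.71212
RVP_blend = 8.71212^(1/1.25) = 5.651

5.651 psi


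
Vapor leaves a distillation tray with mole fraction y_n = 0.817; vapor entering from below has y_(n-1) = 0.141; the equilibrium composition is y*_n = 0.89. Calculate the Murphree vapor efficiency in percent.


Murphree vapor efficiency: EMV = (y_n - y_(n-1)) / (y*_n - y_(n-1)) * 100
EMV = (0.817 - 0.141) / (0.89 - 0.141) * 100 = 0.676 / 0.749 * 100 = 90.25

90.25 %


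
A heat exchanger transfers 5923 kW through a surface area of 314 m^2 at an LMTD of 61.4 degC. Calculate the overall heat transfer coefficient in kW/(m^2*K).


From Q = U*A*LMTD, U = Q / (A * LMTD)
U = 5923 / (314 * 61.4) = 5923 / 19279.6 = 0.3072

0.3072 kW/(m^2*K)


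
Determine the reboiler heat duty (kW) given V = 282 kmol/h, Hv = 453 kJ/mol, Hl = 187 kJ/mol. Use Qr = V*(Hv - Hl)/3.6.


Qr = 282 * (453 - 187) / 3.6 = 282 * 266 / 3.6 = 20840

20840 kW


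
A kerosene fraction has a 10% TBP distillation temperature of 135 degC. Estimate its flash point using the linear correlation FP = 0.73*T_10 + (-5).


FP = 0.73 * 135 + (-5) = 93.55

93.55 degC


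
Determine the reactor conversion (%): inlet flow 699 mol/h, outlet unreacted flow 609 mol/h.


X = (F_in - F_out) / F_in * 100
Moles reacted = 699 - 609 = 90
X = 90 / 699 * 100
= 0.1288 * 100
= 12.88 %

12.88 %


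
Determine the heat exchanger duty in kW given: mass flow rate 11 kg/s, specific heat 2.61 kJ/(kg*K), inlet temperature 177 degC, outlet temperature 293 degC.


Q = m_dot * cp * delta_T
delta_T = 293 - 177 = 116 K
Q = 11 * 2.61 * 116
= 28.71 * 116
= 3330.36 kW

3330.36 kW


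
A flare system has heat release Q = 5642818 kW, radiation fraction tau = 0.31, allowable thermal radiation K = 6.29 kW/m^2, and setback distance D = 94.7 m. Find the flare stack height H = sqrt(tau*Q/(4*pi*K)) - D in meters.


tau*Q/(4*pi*K) = 0.31 * 5642818 / (4 * pi * 6.29) = 22130.8
sqrt(22130.8) = 148.764
H = 148.764 - 94.7 = 54.06

54.06 m


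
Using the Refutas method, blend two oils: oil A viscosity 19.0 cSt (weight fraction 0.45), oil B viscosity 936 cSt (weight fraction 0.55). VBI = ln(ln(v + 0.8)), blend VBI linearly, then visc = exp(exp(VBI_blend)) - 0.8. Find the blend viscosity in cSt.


Refutas method: VBN_i = 14.534*ln(ln(visc_i + 0.8)) + 10.975, blended linearly by mass fraction; since VBN is linear in VBI_i = ln(ln(visc_i + 0.8)) and the fractions sum to 1, blend VBI directly: visc = exp(exp(VBI_blend)) - 0.8
VBI_1 = ln(ln(19.0 + 0.8)) = 1.09383
VBI_2 = ln(ln(936 + 0.8)) = 1.92315
VBI_blend = 0.45 * 1.09383 + 0.55 * 1.92315 = 1.54996
visc_blend = exp(exp(1.54996)) - 0.8 = 110.4

110.4 cSt


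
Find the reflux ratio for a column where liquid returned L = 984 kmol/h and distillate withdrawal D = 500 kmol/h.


Reflux ratio definition: R = L / D (liquid returned / distillate withdrawn)
L = 984 kmol/h, D = 500 kmol/h
R = 984 / 500 = 1.968

1.968


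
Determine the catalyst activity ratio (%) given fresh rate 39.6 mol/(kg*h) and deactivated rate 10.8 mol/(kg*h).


Activity (%) = (rate_used / rate_fresh) * 100
rate_used = 10.8, rate_fresh = 39.6
= (10.8 / 39.6) * 100
= 0.2727 * 100 = 27.27

27.27 %


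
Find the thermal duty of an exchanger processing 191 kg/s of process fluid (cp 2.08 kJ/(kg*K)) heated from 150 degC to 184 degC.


Q = m_dot * cp * delta_T
delta_T = 184 - 150 = 34 K
Q = 191 * 2.08 * 34
= 397.28 * 34
= 13507.52 kW

13507.52 kW


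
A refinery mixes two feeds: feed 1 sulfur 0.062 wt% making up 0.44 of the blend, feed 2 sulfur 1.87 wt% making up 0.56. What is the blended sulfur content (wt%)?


Linear sulfur blending: S_blend = x1*S1 + x2*S2
Contribution 1: 0.44 * 0.062 = 0.02728 wt%
Contribution 2: 0.56 * 1.87 = 1.0472 wt%
S_blend = 0.02728 + 1.0472 = 1.07448

1.07448 wt%


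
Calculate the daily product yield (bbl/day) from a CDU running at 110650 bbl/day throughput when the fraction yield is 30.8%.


Crude throughput = 110650 bbl/day
Fraction yield = 30.8%
yield = throughput * fraction / 100
yield = 110650 * 30.8 / 100 = 34080.2

34080.2 bbl/day


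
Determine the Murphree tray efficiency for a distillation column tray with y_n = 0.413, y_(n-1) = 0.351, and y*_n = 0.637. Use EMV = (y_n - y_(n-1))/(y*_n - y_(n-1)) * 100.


Murphree vapor efficiency: EMV = (y_n - y_(n-1)) / (y*_n - y_(n-1)) * 100
EMV = (0.413 - 0.351) / (0.637 - 0.351) * 100 = 0.062 / 0.286 * 100 = 21.68

21.68 %


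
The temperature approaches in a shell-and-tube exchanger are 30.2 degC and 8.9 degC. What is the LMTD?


LMTD = (dT1 - dT2) / ln(dT1/dT2)
= (30.2 - 8.9) / ln(30.2 / 8.9) = 21.3 / 1.22179 = 17.43

17.43 degC


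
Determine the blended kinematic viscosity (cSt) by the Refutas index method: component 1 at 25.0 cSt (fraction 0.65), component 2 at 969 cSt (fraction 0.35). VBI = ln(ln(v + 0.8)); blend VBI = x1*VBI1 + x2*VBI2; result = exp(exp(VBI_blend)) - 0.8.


Refutas method: VBN_i = 14.534*ln(ln(visc_i + 0.8)) + 10.975, blended linearly by mass fraction; since VBN is linear in VBI_i = ln(ln(visc_i + 0.8)) and the fractions sum to 1, blend VBI directly: visc = exp(exp(VBI_blend)) - 0.8
VBI_1 = ln(ln(25.0 + 0.8)) = 1.17877
VBI_2 = ln(ln(969 + 0.8)) = 1.9282
VBI_blend = 0.65 * 1.17877 + 0.35 * 1.9282 = 1.44107
visc_blend = exp(exp(1.44107)) - 0.8 = 67.59

67.59 cSt


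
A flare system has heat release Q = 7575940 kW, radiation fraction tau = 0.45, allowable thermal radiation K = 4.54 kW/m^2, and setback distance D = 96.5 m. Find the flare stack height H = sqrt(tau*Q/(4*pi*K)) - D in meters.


tau*Q/(4*pi*K) = 0.45 * 7575940 / (4 * pi * 4.54) = 59756.2
sqrt(59756.2) = 244.451
H = 244.451 - 96.5 = 148.0

148.0 m


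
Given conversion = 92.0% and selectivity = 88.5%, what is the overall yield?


Overall yield = conversion (%) * selectivity (%) / 100
Conversion = 92.0%, Selectivity = 88.5%
Y = 92.0 * 88.5 / 100
= 81.42 %

81.42 %


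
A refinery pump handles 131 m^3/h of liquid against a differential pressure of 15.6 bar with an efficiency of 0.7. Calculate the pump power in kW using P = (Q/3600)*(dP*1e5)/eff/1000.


Q = 131 / 3600 = 0.0363889 m^3/s
P = 0.0363889 * (15.6 * 1e5) / 0.7 / 1000 = 81.10

81.10 kW
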